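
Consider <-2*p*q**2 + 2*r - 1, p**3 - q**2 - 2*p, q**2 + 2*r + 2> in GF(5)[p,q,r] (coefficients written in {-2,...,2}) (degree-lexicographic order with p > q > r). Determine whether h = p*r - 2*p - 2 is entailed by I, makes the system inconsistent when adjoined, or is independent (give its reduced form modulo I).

First compute the reduced Gröbner basis of I by Buchberger's algorithm.
f_1 = -2*p*q**2 + 2*r - 1, LT = p*q**2.
f_2 = p**3 - q**2 - 2*p, LT = p**3.
f_3 = q**2 + 2*r + 2, LT = q**2.

S(f_1,f_2): lcm = p**3*q**2. S = q**4 - p**2*r + 2*p*q**2 - 2*p**2.
  reduce S modulo (f_1, f_2, f_3):
  remainder -p**2*r - 2*p**2 - r**2 - 2 ≠ 0; add k_4 = -p**2*r - 2*p**2 - r**2 - 2 to the basis.

S(f_1,f_3): lcm = p*q**2. S = -2*p*r - 2*p - r - 2.
  reduce S modulo (f_1, f_2, f_3, k_4):
  remainder -2*p*r - 2*p - r - 2 ≠ 0; add k_5 = -2*p*r - 2*p - r - 2 to the basis.

S(f_1,k_4): lcm = p**2*q**2*r. S = -2*p**2*q**2 - q**2*r**2 - p*r**2 - 2*p*r - 2*q**2.
  reduce S modulo (f_1, f_2, f_3, k_4, k_5):
  remainder 2*r**3 - p - r + 2 ≠ 0; add k_6 = 2*r**3 - p - r + 2 to the basis.

S(k_4,k_5): lcm = p**2*r. S = p**2 + 2*p*r + r**2 - p + 2.
  reduce S modulo (f_1, f_2, f_3, k_4, k_5, k_6):
  remainder p**2 + r**2 + 2*p - r ≠ 0; add k_7 = p**2 + r**2 + 2*p - r to the basis.

The other S-polynomials (S(f_2,f_3), S(f_2,k_4), S(f_3,k_4), S(f_1,k_5), S(f_2,k_5), S(f_3,k_5), S(f_1,k_6), S(f_2,k_6), S(f_3,k_6), S(k_4,k_6), S(k_5,k_6), S(f_1,k_7), S(f_2,k_7), S(f_3,k_7), S(k_4,k_7), S(k_5,k_7), S(k_6,k_7)) all reduce to 0 modulo the current basis, so we have a Gröbner basis.
Inter-reduce: drop elements whose leading term is divisible by another's, tail-reduce, and make monic.
Reduced Gröbner basis: {r**3 + 2*p + 2*r + 1, p**2 + r**2 + 2*p - r, p*r + p - 2*r + 1, q**2 + 2*r + 2}.
Label its elements g_1 = r**3 + 2*p + 2*r + 1, g_2 = p**2 + r**2 + 2*p - r, g_3 = p*r + p - 2*r + 1, g_4 = q**2 + 2*r + 2.

Reduce h = p*r - 2*p - 2 modulo G:
  leading term p*r: subtract (1)·g_3 from p*r - 2*p - 2 → 2*p + 2*r + 2
  leading term p: no divisor's leading term divides it; move 2*p to the remainder.
  leading term r: no divisor's leading term divides it; move 2*r to the remainder.
  leading term 1: no divisor's leading term divides it; move 2 to the remainder.
  normal form = 2*p + 2*r + 2.
The normal form is nonzero, so h ∉ I. Since h minus its normal form lies in I, I + (h) = I + (n) where n = 2*p + 2*r + 2; decide whether this ideal is the whole ring.
Run Buchberger on G together with n (pairs among the g_i already reduce to 0 since G is a Gröbner basis):
g_1 = r**3 + 2*p + 2*r + 1, LT = r**3.
g_2 = p**2 + r**2 + 2*p - r, LT = p**2.
g_3 = p*r + p - 2*r + 1, LT = p*r.
g_4 = q**2 + 2*r + 2, LT = q**2.
n = 2*p + 2*r + 2, LT = p.

S(g_2,n): lcm = p**2. S = -p*r + r**2 + p - r.
  reduce S modulo (g_1, g_2, g_3, g_4, n):
  remainder r**2 - 1 ≠ 0; add m_6 = r**2 - 1 to the basis.

S(g_3,n): lcm = p*r. S = -r**2 + p + 2*r + 1.
  reduce S modulo (g_1, g_2, g_3, g_4, n, m_6):
  remainder r - 1 ≠ 0; add m_7 = r - 1 to the basis.

The other S-polynomials (S(g_1,g_2), S(g_1,g_3), S(g_1,g_4), S(g_1,n), S(g_2,g_3), S(g_2,g_4), S(g_3,g_4), S(g_4,n), S(g_1,m_6), S(g_2,m_6), S(g_3,m_6), S(g_4,m_6), S(n,m_6), S(g_1,m_7), S(g_2,m_7), S(g_3,m_7), S(g_4,m_7), S(n,m_7), S(m_6,m_7)) all reduce to 0 modulo the current basis, so we have a Gröbner basis.
Inter-reduce: drop elements whose leading term is divisible by another's, tail-reduce, and make monic.
Reduced Gröbner basis: {q**2 - 1, p + 2, r - 1}.
The reduced Gröbner basis of I + (h) is {q**2 - 1, p + 2, r - 1} ≠ {1}, a proper ideal, so the enlarged system stays consistent: h is independent of I, with normal form 2*p + 2*r + 2.

p*r - 2*p - 2 is independent of I; its normal form modulo I is 2*p + 2*r + 2.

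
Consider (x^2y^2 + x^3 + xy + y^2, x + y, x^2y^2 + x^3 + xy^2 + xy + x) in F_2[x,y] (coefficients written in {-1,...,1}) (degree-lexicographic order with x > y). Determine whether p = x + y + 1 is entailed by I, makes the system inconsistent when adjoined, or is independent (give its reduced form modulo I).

Adjoining x + y + 1 makes the ideal the whole ring: the system is inconsistent.

First compute the reduced Gröbner basis of I by Buchberger's algorithm.
f_1 = x^2y^2 + x^3 + xy + y^2, LT = x^2y^2.
f_2 = x + y, LT = x.
f_3 = x^2y^2 + x^3 + xy^2 + xy + x, LT = x^2y^2.

S(f_1,f_2): lcm = x^2y^2. S = xy^3 + x^3 + xy + y^2.
  leading term xy^3: subtract (y^3)·f_2 from xy^3 + x^3 + xy + y^2 → y^4 + x^3 + xy + y^2
  leading term y^4: no divisor's leading term divides it; move y^4 to the remainder.
  leading term x^3: subtract (x^2)·f_2 from x^3 + xy + y^2 → x^2y + xy + y^2
  leading term x^2y: subtract (xy)·f_2 from x^2y + xy + y^2 → xy^2 + xy + y^2
  leading term xy^2: subtract (y^2)·f_2 from xy^2 + xy + y^2 → y^3 + xy + y^2
  leading term y^3: no divisor's leading term divides it; move y^3 to the remainder.
  leading term xy: subtract (y)·f_2 from xy + y^2 → 0
  remainder y^4 + y^3 ≠ 0; add h_4 = y^4 + y^3 to the basis.

S(f_1,f_3): lcm = x^2y^2. S = xy^2 + y^2 + x.
  leading term xy^2: subtract (y^2)·f_2 from xy^2 + y^2 + x → y^3 + y^2 + x
  leading term y^3: no divisor's leading term divides it; move y^3 to the remainder.
  leading term y^2: no divisor's leading term divides it; move y^2 to the remainder.
  leading term x: subtract (1)·f_2 from x → y
  leading term y: no divisor's leading term divides it; move y to the remainder.
  remainder y^3 + y^2 + y ≠ 0; add h_5 = y^3 + y^2 + y to the basis.

S(f_3,h_4): lcm = x^2y^4. S = x^3y^2 + x^2y^3 + xy^4 + xy^3 + xy^2.
  leading term x^3y^2: subtract (x)·f_1 from x^3y^2 + x^2y^3 + xy^4 + xy^3 + xy^2 → x^2y^3 + xy^4 + x^4 + xy^3 + x^2y
  leading term x^2y^3: subtract (y)·f_1 from x^2y^3 + xy^4 + x^4 + xy^3 + x^2y → xy^4 + x^4 + x^3y + xy^3 + x^2y + xy^2 + y^3
  leading term xy^4: subtract (y^4)·f_2 from xy^4 + x^4 + x^3y + xy^3 + x^2y + xy^2 + y^3 → y^5 + x^4 + x^3y + xy^3 + x^2y + xy^2 + y^3
  leading term y^5: subtract (y)·h_4 from y^5 + x^4 + x^3y + xy^3 + x^2y + xy^2 + y^3 → x^4 + x^3y + xy^3 + y^4 + x^2y + xy^2 + y^3
  leading term x^4: subtract (x^3)·f_2 from x^4 + x^3y + xy^3 + y^4 + x^2y + xy^2 + y^3 → xy^3 + y^4 + x^2y + xy^2 + y^3
  leading term xy^3: subtract (y^3)·f_2 from xy^3 + y^4 + x^2y + xy^2 + y^3 → x^2y + xy^2 + y^3
  leading term x^2y: subtract (xy)·f_2 from x^2y + xy^2 + y^3 → y^3
  leading term y^3: subtract (1)·h_5 from y^3 → y^2 + y
  leading term y^2: no divisor's leading term divides it; move y^2 to the remainder.
  leading term y: no divisor's leading term divides it; move y to the remainder.
  remainder y^2 + y ≠ 0; add h_6 = y^2 + y to the basis.

S(f_3,h_5): lcm = x^2y^3. S = x^3y + x^2y^2 + xy^3 + x^2y + xy^2 + xy.
  leading term x^3y: subtract (x^2y)·f_2 from x^3y + x^2y^2 + xy^3 + x^2y + xy^2 + xy → xy^3 + x^2y + xy^2 + xy
  leading term xy^3: subtract (y^3)·f_2 from xy^3 + x^2y + xy^2 + xy → y^4 + x^2y + xy^2 + xy
  leading term y^4: subtract (1)·h_4 from y^4 + x^2y + xy^2 + xy → x^2y + xy^2 + y^3 + xy
  leading term x^2y: subtract (xy)·f_2 from x^2y + xy^2 + y^3 + xy → y^3 + xy
  leading term y^3: subtract (1)·h_5 from y^3 + xy → xy + y^2 + y
  leading term xy: subtract (y)·f_2 from xy + y^2 + y → y
  leading term y: no divisor's leading term divides it; move y to the remainder.
  remainder y ≠ 0; add h_7 = y to the basis.

The other S-polynomials (S(f_2,f_3), S(f_1,h_4), S(f_2,h_4), S(f_1,h_5), S(f_2,h_5), S(h_4,h_5), S(f_1,h_6), S(f_2,h_6), S(f_3,h_6), S(h_4,h_6), S(h_5,h_6), S(f_1,h_7), S(f_2,h_7), S(f_3,h_7), S(h_4,h_7), S(h_5,h_7), S(h_6,h_7)) all reduce to 0 modulo the current basis, so we have a Gröbner basis.
Inter-reduce: drop elements whose leading term is divisible by another's, tail-reduce, and make monic.
Reduced Gröbner basis: {x, y}.
Label its elements g_1 = x, g_2 = y.

Reduce p = x + y + 1 modulo G:
  leading term x: subtract (1)·g_1 from x + y + 1 → y + 1
  leading term y: subtract (1)·g_2 from y + 1 → 1
  leading term 1: no divisor's leading term divides it; move 1 to the remainder.
  normal form = 1.
The normal form is nonzero, so p ∉ I. Since p minus its normal form lies in I, I + (p) = I + (r) where r = 1; decide whether this ideal is the whole ring.
Here r = 1 is a nonzero constant, hence a unit: 1 ∈ I + (p), the Gröbner basis of I + (p) is {1}, and the enlarged system has no common solution — adjoining p is inconsistent.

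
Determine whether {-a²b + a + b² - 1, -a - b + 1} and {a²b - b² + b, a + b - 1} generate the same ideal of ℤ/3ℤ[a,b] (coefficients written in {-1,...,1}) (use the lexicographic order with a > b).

Yes, the ideals are equal.

For a fixed monomial order, each ideal has a unique reduced Gröbner basis; comparing bases decides equality.
Buchberger on the first generating set:
f_1 = -a²b + a + b² - 1, LT = a²b.
f_2 = -a - b + 1, LT = a.

S(f_1,f_2): lcm = a²b. S = -ab² + ab - a - b² + 1.
  leading term ab²: subtract (b²)·f_2 from -ab² + ab - a - b² + 1 → ab - a + b³ + b² + 1
  leading term ab: subtract (-b)·f_2 from ab - a + b³ + b² + 1 → -a + b³ + b + 1
  leading term a: subtract (1)·f_2 from -a + b³ + b + 1 → b³ - b
  leading term b³: no divisor's leading term divides it; move b³ to the remainder.
  leading term b: no divisor's leading term divides it; move -b to the remainder.
  remainder b³ - b ≠ 0; add g_3 = b³ - b to the basis.

S(f_1,g_3): lcm = a²b³. S = a²b - ab² - b⁴ + b².
  leading term a²b: subtract (-1)·f_1 from a²b - ab² - b⁴ + b² → -ab² + a - b⁴ - b² - 1
  leading term ab²: subtract (b²)·f_2 from -ab² + a - b⁴ - b² - 1 → a - b⁴ + b³ + b² - 1
  leading term a: subtract (-1)·f_2 from a - b⁴ + b³ + b² - 1 → -b⁴ + b³ + b² - b
  leading term b⁴: subtract (-b)·g_3 from -b⁴ + b³ + b² - b → b³ - b
  leading term b³: subtract (1)·g_3 from b³ - b → 0
  remainder 0.

S(f_2,g_3): leading monomials are coprime, so the S-polynomial reduces to 0 (Buchberger's first criterion).
Every S-polynomial of the final basis reduces to 0, so we have a Gröbner basis.
Inter-reduce: drop elements whose leading term is divisible by another's, tail-reduce, and make monic.
Reduced Gröbner basis: {a + b - 1, b³ - b}.

Buchberger on the second generating set:
h_1 = a²b - b² + b, LT = a²b.
h_2 = a + b - 1, LT = a.

S(h_1,h_2): lcm = a²b. S = -ab² + ab - b² + b.
  leading term ab²: subtract (-b²)·h_2 from -ab² + ab - b² + b → ab + b³ + b² + b
  leading term ab: subtract (b)·h_2 from ab + b³ + b² + b → b³ - b
  leading term b³: no divisor's leading term divides it; move b³ to the remainder.
  leading term b: no divisor's leading term divides it; move -b to the remainder.
  remainder b³ - b ≠ 0; add k_3 = b³ - b to the basis.

S(h_1,k_3): lcm = a²b³. S = a²b - b⁴ + b³.
  leading term a²b: subtract (1)·h_1 from a²b - b⁴ + b³ → -b⁴ + b³ + b² - b
  leading term b⁴: subtract (-b)·k_3 from -b⁴ + b³ + b² - b → b³ - b
  leading term b³: subtract (1)·k_3 from b³ - b → 0
  remainder 0.

S(h_2,k_3): leading monomials are coprime, so the S-polynomial reduces to 0 (Buchberger's first criterion).
Every S-polynomial of the final basis reduces to 0, so we have a Gröbner basis.
Inter-reduce: drop elements whose leading term is divisible by another's, tail-reduce, and make monic.
Reduced Gröbner basis: {a + b - 1, b³ - b}.

The two bases agree; hence the ideals are identical.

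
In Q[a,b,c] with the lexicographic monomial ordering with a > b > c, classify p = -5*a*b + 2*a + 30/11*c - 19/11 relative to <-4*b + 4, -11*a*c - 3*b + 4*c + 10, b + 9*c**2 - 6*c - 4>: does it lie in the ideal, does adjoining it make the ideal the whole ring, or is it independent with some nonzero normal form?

First compute the reduced Gröbner basis of I by Buchberger's algorithm.
f_1 = -4*b + 4, LT = b.
f_2 = -11*a*c - 3*b + 4*c + 10, LT = a*c.
f_3 = b + 9*c**2 - 6*c - 4, LT = b.

S(f_1,f_2): leading monomials are coprime, so the S-polynomial reduces to 0 (Buchberger's first criterion).
S(f_1,f_3): lcm = b. S = -9*c**2 + 6*c + 3.
  leading term c**2: no divisor's leading term divides it; move -9*c**2 to the remainder.
  leading term c: no divisor's leading term divides it; move 6*c to the remainder.
  leading term 1: no divisor's leading term divides it; move 3 to the remainder.
  remainder -9*c**2 + 6*c + 3 ≠ 0; add h_4 = -9*c**2 + 6*c + 3 to the basis.

S(f_2,f_3): leading monomials are coprime, so the S-polynomial reduces to 0 (Buchberger's first criterion).
S(f_1,h_4): leading monomials are coprime, so the S-polynomial reduces to 0 (Buchberger's first criterion).
S(f_2,h_4): lcm = a*c**2. S = 2/3*a*c + 1/3*a + 3/11*b*c - 4/11*c**2 - 10/11*c.
  leading term a*c: subtract (-2/33)·f_2 from 2/3*a*c + 1/3*a + 3/11*b*c - 4/11*c**2 - 10/11*c → 1/3*a + 3/11*b*c - 2/11*b - 4/11*c**2 - 2/3*c + 20/33
  leading term a: no divisor's leading term divides it; move 1/3*a to the remainder.
  leading term b*c: subtract (-3/44*c)·f_1 from 3/11*b*c - 2/11*b - 4/11*c**2 - 2/3*c + 20/33 → -2/11*b - 4/11*c**2 - 13/33*c + 20/33
  leading term b: subtract (1/22)·f_1 from -2/11*b - 4/11*c**2 - 13/33*c + 20/33 → -4/11*c**2 - 13/33*c + 14/33
  leading term c**2: subtract (4/99)·h_4 from -4/11*c**2 - 13/33*c + 14/33 → -7/11*c + 10/33
  leading term c: no divisor's leading term divides it; move -7/11*c to the remainder.
  leading term 1: no divisor's leading term divides it; move 10/33 to the remainder.
  remainder 1/3*a - 7/11*c + 10/33 ≠ 0; add h_5 = 1/3*a - 7/11*c + 10/33 to the basis.

S(f_3,h_4): leading monomials are coprime, so the S-polynomial reduces to 0 (Buchberger's first criterion).
S(f_1,h_5): leading monomials are coprime, so the S-polynomial reduces to 0 (Buchberger's first criterion).
S(f_2,h_5): lcm = a*c. S = 3/11*b + 21/11*c**2 - 14/11*c - 10/11.
  leading term b: subtract (-3/44)·f_1 from 3/11*b + 21/11*c**2 - 14/11*c - 10/11 → 21/11*c**2 - 14/11*c - 7/11
  leading term c**2: subtract (-7/33)·h_4 from 21/11*c**2 - 14/11*c - 7/11 → 0
  remainder 0.

S(f_3,h_5): leading monomials are coprime, so the S-polynomial reduces to 0 (Buchberger's first criterion).
S(h_4,h_5): leading monomials are coprime, so the S-polynomial reduces to 0 (Buchberger's first criterion).
Every S-polynomial of the final basis reduces to 0, so we have a Gröbner basis.
Inter-reduce: drop elements whose leading term is divisible by another's, tail-reduce, and make monic.
Reduced Gröbner basis: {a - 21/11*c + 10/11, b - 1, c**2 - 2/3*c - 1/3}.
Label its elements g_1 = a - 21/11*c + 10/11, g_2 = b - 1, g_3 = c**2 - 2/3*c - 1/3.

Reduce p = -5*a*b + 2*a + 30/11*c - 19/11 modulo G:
  leading term a*b: subtract (-5*b)·g_1 from -5*a*b + 2*a + 30/11*c - 19/11 → 2*a - 105/11*b*c + 50/11*b + 30/11*c - 19/11
  leading term a: subtract (2)·g_1 from 2*a - 105/11*b*c + 50/11*b + 30/11*c - 19/11 → -105/11*b*c + 50/11*b + 72/11*c - 39/11
  leading term b*c: subtract (-105/11*c)·g_2 from -105/11*b*c + 50/11*b + 72/11*c - 39/11 → 50/11*b - 3*c - 39/11
  leading term b: subtract (50/11)·g_2 from 50/11*b - 3*c - 39/11 → -3*c + 1
  leading term c: no divisor's leading term divides it; move -3*c to the remainder.
  leading term 1: no divisor's leading term divides it; move 1 to the remainder.
  normal form = -3*c + 1.
The normal form is nonzero, so p ∉ I. Since p minus its normal form lies in I, I + (p) = I + (r) where r = -3*c + 1; decide whether this ideal is the whole ring.
Run Buchberger on G together with r (pairs among the g_i already reduce to 0 since G is a Gröbner basis):
g_1 = a - 21/11*c + 10/11, LT = a.
g_2 = b - 1, LT = b.
g_3 = c**2 - 2/3*c - 1/3, LT = c**2.
r = -3*c + 1, LT = c.

S(g_1,g_2): leading monomials are coprime, so the S-polynomial reduces to 0 (Buchberger's first criterion).
S(g_1,g_3): leading monomials are coprime, so the S-polynomial reduces to 0 (Buchberger's first criterion).
S(g_1,r): leading monomials are coprime, so the S-polynomial reduces to 0 (Buchberger's first criterion).
S(g_2,g_3): leading monomials are coprime, so the S-polynomial reduces to 0 (Buchberger's first criterion).
S(g_2,r): leading monomials are coprime, so the S-polynomial reduces to 0 (Buchberger's first criterion).
S(g_3,r): lcm = c**2. S = -1/3*c - 1/3.
  leading term c: subtract (1/9)·r from -1/3*c - 1/3 → -4/9
  leading term 1: no divisor's leading term divides it; move -4/9 to the remainder.
  remainder -4/9 ≠ 0; add m_5 = -4/9 to the basis.

S(g_1,m_5): leading monomials are coprime, so the S-polynomial reduces to 0 (Buchberger's first criterion).
S(g_2,m_5): leading monomials are coprime, so the S-polynomial reduces to 0 (Buchberger's first criterion).
S(g_3,m_5): leading monomials are coprime, so the S-polynomial reduces to 0 (Buchberger's first criterion).
S(r,m_5): leading monomials are coprime, so the S-polynomial reduces to 0 (Buchberger's first criterion).
Every S-polynomial of the final basis reduces to 0, so we have a Gröbner basis.
Inter-reduce: drop elements whose leading term is divisible by another's, tail-reduce, and make monic.
Reduced Gröbner basis: {1}.
The reduced Gröbner basis of I + (p) is {1}: the ideal is the whole ring, so the enlarged system has no common solution — adjoining p is inconsistent.

Ideal membership is decidable via reduction modulo a Gröbner basis.

Adjoining -5*a*b + 2*a + 30/11*c - 19/11 makes the ideal the whole ring: the system is inconsistent.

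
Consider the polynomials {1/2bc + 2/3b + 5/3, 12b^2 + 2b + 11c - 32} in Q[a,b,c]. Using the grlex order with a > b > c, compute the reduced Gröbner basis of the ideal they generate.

This is the nonlinear analogue of row-reducing a linear system.

f_1 = 1/2bc + 2/3b + 5/3, LT = bc.
f_2 = 12b^2 + 2b + 11c - 32, LT = b^2.

S(f_1,f_2): lcm = b^2c. S = 4/3b^2 - 1/6bc - 11/12c^2 + 10/3b + 8/3c.
  leading term b^2: subtract (1/9)·f_2 from 4/3b^2 - 1/6bc - 11/12c^2 + 10/3b + 8/3c → -1/6bc - 11/12c^2 + 28/9b + 13/9c + 32/9
  leading term bc: subtract (-1/3)·f_1 from -1/6bc - 11/12c^2 + 28/9b + 13/9c + 32/9 → -11/12c^2 + 10/3b + 13/9c + 37/9
  leading term c^2: no divisor's leading term divides it; move -11/12c^2 to the remainder.
  leading term b: no divisor's leading term divides it; move 10/3b to the remainder.
  leading term c: no divisor's leading term divides it; move 13/9c to the remainder.
  leading term 1: no divisor's leading term divides it; move 37/9 to the remainder.
  remainder -11/12c^2 + 10/3b + 13/9c + 37/9 ≠ 0; add g_3 = -11/12c^2 + 10/3b + 13/9c + 37/9 to the basis.

The other S-polynomials (S(f_1,g_3), S(f_2,g_3)) all reduce to 0 modulo the current basis, so we have a Gröbner basis.

G = {b^2 + 1/6b + 11/12c - 8/3, bc + 4/3b + 10/3, c^2 - 40/11b - 52/33c - 148/33}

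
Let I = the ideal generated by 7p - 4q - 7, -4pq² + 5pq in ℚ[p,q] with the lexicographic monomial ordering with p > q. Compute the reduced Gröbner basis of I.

G = {p - 4/7q - 1, q³ + ½q² - 35/16q}

The reduced Gröbner basis is the canonical form of the ideal for this ordering.

f_1 = 7p - 4q - 7, LT = p.
f_2 = -4pq² + 5pq, LT = pq².

S(f_1,f_2): lcm = pq². S = 5/4pq - 4/7q³ - q².
  leading term pq: subtract (5/28q)·f_1 from 5/4pq - 4/7q³ - q² → -4/7q³ - 2/7q² + 5/4q
  leading term q³: no divisor's leading term divides it; move -4/7q³ to the remainder.
  leading term q²: no divisor's leading term divides it; move -2/7q² to the remainder.
  leading term q: no divisor's leading term divides it; move 5/4q to the remainder.
  remainder -4/7q³ - 2/7q² + 5/4q ≠ 0; add g_3 = -4/7q³ - 2/7q² + 5/4q to the basis.

S(f_1,g_3): leading monomials are coprime, so the S-polynomial reduces to 0 (Buchberger's first criterion).
S(f_2,g_3): lcm = pq³. S = -7/4pq² + 35/16pq.
  leading term pq²: subtract (-¼q²)·f_1 from -7/4pq² + 35/16pq → 35/16pq - q³ - 7/4q²
  leading term pq: subtract (5/16q)·f_1 from 35/16pq - q³ - 7/4q² → -q³ - ½q² + 35/16q
  leading term q³: subtract (7/4)·g_3 from -q³ - ½q² + 35/16q → 0
  remainder 0.

Every S-polynomial of the final basis reduces to 0, so we have a Gröbner basis.
Inter-reduce: drop elements whose leading term is divisible by another's, tail-reduce, and make monic.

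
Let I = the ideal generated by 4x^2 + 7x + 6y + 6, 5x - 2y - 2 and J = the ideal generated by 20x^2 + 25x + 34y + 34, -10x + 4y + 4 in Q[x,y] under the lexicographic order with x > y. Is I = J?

Yes, the ideals are equal.

For a fixed monomial order, each ideal has a unique reduced Gröbner basis; comparing bases decides equality.
Buchberger on the first generating set:
f_1 = 4x^2 + 7x + 6y + 6, LT = x^2.
f_2 = 5x - 2y - 2, LT = x.

S(f_1,f_2): lcm = x^2. S = 2/5xy + 43/20x + 3/2y + 3/2.
  leading term xy: subtract (2/25y)·f_2 from 2/5xy + 43/20x + 3/2y + 3/2 → 43/20x + 4/25y^2 + 83/50y + 3/2
  leading term x: subtract (43/100)·f_2 from 43/20x + 4/25y^2 + 83/50y + 3/2 → 4/25y^2 + 63/25y + 59/25
  leading term y^2: no divisor's leading term divides it; move 4/25y^2 to the remainder.
  leading term y: no divisor's leading term divides it; move 63/25y to the remainder.
  leading term 1: no divisor's leading term divides it; move 59/25 to the remainder.
  remainder 4/25y^2 + 63/25y + 59/25 ≠ 0; add g_3 = 4/25y^2 + 63/25y + 59/25 to the basis.

The other S-polynomials (S(f_1,g_3), S(f_2,g_3)) all reduce to 0 modulo the current basis, so we have a Gröbner basis.
Inter-reduce: drop elements whose leading term is divisible by another's, tail-reduce, and make monic.
Reduced Gröbner basis: {x - 2/5y - 2/5, y^2 + 63/4y + 59/4}.

Buchberger on the second generating set:
h_1 = 20x^2 + 25x + 34y + 34, LT = x^2.
h_2 = -10x + 4y + 4, LT = x.

S(h_1,h_2): lcm = x^2. S = 2/5xy + 33/20x + 17/10y + 17/10.
  leading term xy: subtract (-1/25y)·h_2 from 2/5xy + 33/20x + 17/10y + 17/10 → 33/20x + 4/25y^2 + 93/50y + 17/10
  leading term x: subtract (-33/200)·h_2 from 33/20x + 4/25y^2 + 93/50y + 17/10 → 4/25y^2 + 63/25y + 59/25
  leading term y^2: no divisor's leading term divides it; move 4/25y^2 to the remainder.
  leading term y: no divisor's leading term divides it; move 63/25y to the remainder.
  leading term 1: no divisor's leading term divides it; move 59/25 to the remainder.
  remainder 4/25y^2 + 63/25y + 59/25 ≠ 0; add k_3 = 4/25y^2 + 63/25y + 59/25 to the basis.

The other S-polynomials (S(h_1,k_3), S(h_2,k_3)) all reduce to 0 modulo the current basis, so we have a Gröbner basis.
Inter-reduce: drop elements whose leading term is divisible by another's, tail-reduce, and make monic.
Reduced Gröbner basis: {x - 2/5y - 2/5, y^2 + 63/4y + 59/4}.

Same reduced basis, so the two generating sets span the same ideal.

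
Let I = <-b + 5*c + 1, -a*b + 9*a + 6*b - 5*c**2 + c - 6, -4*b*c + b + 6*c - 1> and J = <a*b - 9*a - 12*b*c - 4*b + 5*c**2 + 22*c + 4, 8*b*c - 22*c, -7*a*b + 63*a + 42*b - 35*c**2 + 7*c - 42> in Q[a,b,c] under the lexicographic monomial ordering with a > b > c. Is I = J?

Yes, the ideals are equal.

Since reduced Gröbner bases are canonical representatives of ideals under a given ordering, it suffices to compute and compare them.
Buchberger on the first generating set:
f_1 = -b + 5*c + 1, LT = b.
f_2 = -a*b + 9*a + 6*b - 5*c**2 + c - 6, LT = a*b.
f_3 = -4*b*c + b + 6*c - 1, LT = b*c.

S(f_1,f_2): lcm = a*b. S = -5*a*c + 8*a + 6*b - 5*c**2 + c - 6.
  reduce S modulo (f_1, f_2, f_3):
  remainder -5*a*c + 8*a - 5*c**2 + 31*c ≠ 0; add g_4 = -5*a*c + 8*a - 5*c**2 + 31*c to the basis.

S(f_1,f_3): lcm = b*c. S = 1/4*b - 5*c**2 + 1/2*c - 1/4.
  reduce S modulo (f_1, f_2, f_3, g_4):
  remainder -5*c**2 + 7/4*c ≠ 0; add g_5 = -5*c**2 + 7/4*c to the basis.

S(f_2,f_3): lcm = a*b*c. S = 1/4*a*b - 15/2*a*c - 1/4*a - 6*b*c + 5*c**3 - c**2 + 6*c.
  reduce S modulo (f_1, f_2, f_3, g_4, g_5):
  remainder -10*a - 234/5*c ≠ 0; add g_6 = -10*a - 234/5*c to the basis.

The other S-polynomials (S(f_1,g_4), S(f_2,g_4), S(f_3,g_4), S(f_1,g_5), S(f_2,g_5), S(f_3,g_5), S(g_4,g_5), S(f_1,g_6), S(f_2,g_6), S(f_3,g_6), S(g_4,g_6), S(g_5,g_6)) all reduce to 0 modulo the current basis, so we have a Gröbner basis.
Inter-reduce: drop elements whose leading term is divisible by another's, tail-reduce, and make monic.
Reduced Gröbner basis: {a + 117/25*c, b - 5*c - 1, c**2 - 7/20*c}.

Buchberger on the second generating set:
h_1 = a*b - 9*a - 12*b*c - 4*b + 5*c**2 + 22*c + 4, LT = a*b.
h_2 = 8*b*c - 22*c, LT = b*c.
h_3 = -7*a*b + 63*a + 42*b - 35*c**2 + 7*c - 42, LT = a*b.

S(h_1,h_2): lcm = a*b*c. S = -25/4*a*c - 12*b*c**2 - 4*b*c + 5*c**3 + 22*c**2 + 4*c.
  reduce S modulo (h_1, h_2, h_3):
  remainder -25/4*a*c + 5*c**3 - 11*c**2 - 7*c ≠ 0; add k_4 = -25/4*a*c + 5*c**3 - 11*c**2 - 7*c to the basis.

S(h_1,h_3): lcm = a*b. S = -12*b*c + 2*b + 23*c - 2.
  reduce S modulo (h_1, h_2, h_3, k_4):
  remainder 2*b - 10*c - 2 ≠ 0; add k_5 = 2*b - 10*c - 2 to the basis.

S(h_2,h_3): lcm = a*b*c. S = 25/4*a*c + 6*b*c - 5*c**3 + c**2 - 6*c.
  reduce S modulo (h_1, h_2, h_3, k_4, k_5):
  remainder -10*c**2 + 7/2*c ≠ 0; add k_6 = -10*c**2 + 7/2*c to the basis.

S(h_1,k_5): lcm = a*b. S = 5*a*c - 8*a - 12*b*c - 4*b + 5*c**2 + 22*c + 4.
  reduce S modulo (h_1, h_2, h_3, k_4, k_5, k_6):
  remainder -8*a - 936/25*c ≠ 0; add k_7 = -8*a - 936/25*c to the basis.

The other S-polynomials (S(h_1,k_4), S(h_2,k_4), S(h_3,k_4), S(h_2,k_5), S(h_3,k_5), S(k_4,k_5), S(h_1,k_6), S(h_2,k_6), S(h_3,k_6), S(k_4,k_6), S(k_5,k_6), S(h_1,k_7), S(h_2,k_7), S(h_3,k_7), S(k_4,k_7), S(k_5,k_7), S(k_6,k_7)) all reduce to 0 modulo the current basis, so we have a Gröbner basis.
Inter-reduce: drop elements whose leading term is divisible by another's, tail-reduce, and make monic.
Reduced Gröbner basis: {a + 117/25*c, b - 5*c - 1, c**2 - 7/20*c}.

These coincide, so the ideals are equal.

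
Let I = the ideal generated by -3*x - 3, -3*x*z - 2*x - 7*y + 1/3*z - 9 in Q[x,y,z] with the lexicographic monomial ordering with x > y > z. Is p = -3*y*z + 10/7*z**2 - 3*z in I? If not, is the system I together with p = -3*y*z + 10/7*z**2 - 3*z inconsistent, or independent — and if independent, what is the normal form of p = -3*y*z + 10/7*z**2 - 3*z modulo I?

First compute the reduced Gröbner basis of I by Buchberger's algorithm.
f_1 = -3*x - 3, LT = x.
f_2 = -3*x*z - 2*x - 7*y + 1/3*z - 9, LT = x*z.

S(f_1,f_2): lcm = x*z. S = -2/3*x - 7/3*y + 10/9*z - 3.
  leading term x: subtract (2/9)·f_1 from -2/3*x - 7/3*y + 10/9*z - 3 → -7/3*y + 10/9*z - 7/3
  leading term y: no divisor's leading term divides it; move -7/3*y to the remainder.
  leading term z: no divisor's leading term divides it; move 10/9*z to the remainder.
  leading term 1: no divisor's leading term divides it; move -7/3 to the remainder.
  remainder -7/3*y + 10/9*z - 7/3 ≠ 0; add h_3 = -7/3*y + 10/9*z - 7/3 to the basis.

The other S-polynomials (S(f_1,h_3), S(f_2,h_3)) all reduce to 0 modulo the current basis, so we have a Gröbner basis.
Inter-reduce: drop elements whose leading term is divisible by another's, tail-reduce, and make monic.
Reduced Gröbner basis: {x + 1, y - 10/21*z + 1}.
Label its elements g_1 = x + 1, g_2 = y - 10/21*z + 1.

Reduce p = -3*y*z + 10/7*z**2 - 3*z modulo G:
  leading term y*z: subtract (-3*z)·g_2 from -3*y*z + 10/7*z**2 - 3*z → 0
  normal form = 0.
Since the normal form is 0, p ∈ I.

-3*y*z + 10/7*z**2 - 3*z lies in I (it reduces to 0).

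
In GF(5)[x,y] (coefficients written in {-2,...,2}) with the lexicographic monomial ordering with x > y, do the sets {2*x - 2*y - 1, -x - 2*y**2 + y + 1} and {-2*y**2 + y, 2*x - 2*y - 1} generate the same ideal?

For a fixed monomial order, each ideal has a unique reduced Gröbner basis; comparing bases decides equality.
Buchberger on the first generating set:
f_1 = 2*x - 2*y - 1, LT = x.
f_2 = -x - 2*y**2 + y + 1, LT = x.

S(f_1,f_2): lcm = x. S = -2*y**2 - 2.
  reduce S modulo (f_1, f_2):
  remainder -2*y**2 - 2 ≠ 0; add g_3 = -2*y**2 - 2 to the basis.

The other S-polynomials (S(f_1,g_3), S(f_2,g_3)) all reduce to 0 modulo the current basis, so we have a Gröbner basis.
Inter-reduce: drop elements whose leading term is divisible by another's, tail-reduce, and make monic.
Reduced Gröbner basis: {x - y + 2, y**2 + 1}.

Buchberger on the second generating set:
h_1 = -2*y**2 + y, LT = y**2.
h_2 = 2*x - 2*y - 1, LT = x.

The S-polynomials (S(h_1,h_2)) all reduce to 0 modulo the current basis, so we have a Gröbner basis.
Inter-reduce: drop elements whose leading term is divisible by another's, tail-reduce, and make monic.
Reduced Gröbner basis: {x - y + 2, y**2 + 2*y}.

These differ, so the ideals are not equal.

No, the ideals differ.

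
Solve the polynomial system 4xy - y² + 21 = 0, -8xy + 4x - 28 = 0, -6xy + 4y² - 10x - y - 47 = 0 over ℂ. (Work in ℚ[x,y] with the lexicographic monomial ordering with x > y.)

{(1, -3)}

Compute a lex Gröbner basis by Buchberger's algorithm.
f_1 = 4xy - y² + 21, LT = xy.
f_2 = -8xy + 4x - 28, LT = xy.
f_3 = -6xy - 10x + 4y² - y - 47, LT = xy.

S(f_1,f_2): lcm = xy. S = ½x - ¼y² + 7/4.
  leading term x: no divisor's leading term divides it; move ½x to the remainder.
  leading term y²: no divisor's leading term divides it; move -¼y² to the remainder.
  leading term 1: no divisor's leading term divides it; move 7/4 to the remainder.
  remainder ½x - ¼y² + 7/4 ≠ 0; add h_4 = ½x - ¼y² + 7/4 to the basis.

S(f_1,f_3): lcm = xy. S = -5/3x + 5/12y² - ⅙y - 31/12.
  leading term x: subtract (-10/3)·h_4 from -5/3x + 5/12y² - ⅙y - 31/12 → -5/12y² - ⅙y + 13/4
  leading term y²: no divisor's leading term divides it; move -5/12y² to the remainder.
  leading term y: no divisor's leading term divides it; move -⅙y to the remainder.
  leading term 1: no divisor's leading term divides it; move 13/4 to the remainder.
  remainder -5/12y² - ⅙y + 13/4 ≠ 0; add h_5 = -5/12y² - ⅙y + 13/4 to the basis.

S(f_1,h_4): lcm = xy. S = ½y³ - ¼y² - 7/2y + 21/4.
  leading term y³: subtract (-6/5y)·h_5 from ½y³ - ¼y² - 7/2y + 21/4 → -9/20y² + ⅖y + 21/4
  leading term y²: subtract (27/25)·h_5 from -9/20y² + ⅖y + 21/4 → 29/50y + 87/50
  leading term y: no divisor's leading term divides it; move 29/50y to the remainder.
  leading term 1: no divisor's leading term divides it; move 87/50 to the remainder.
  remainder 29/50y + 87/50 ≠ 0; add h_6 = 29/50y + 87/50 to the basis.

The other S-polynomials (S(f_2,f_3), S(f_2,h_4), S(f_3,h_4), S(f_1,h_5), S(f_2,h_5), S(f_3,h_5), S(h_4,h_5), S(f_1,h_6), S(f_2,h_6), S(f_3,h_6), S(h_4,h_6), S(h_5,h_6)) all reduce to 0 modulo the current basis, so we have a Gröbner basis.
Inter-reduce: drop elements whose leading term is divisible by another's, tail-reduce, and make monic.
Reduced Gröbner basis: {x - 1, y + 3}.

A lex Gröbner basis eliminates variables successively. Here y + 3 depends only on y, with roots {-3}; lifting each root through the earlier basis elements recovers the full solutions.
  y = -3: the earlier basis element becomes x - 1 = 0, giving x = 1 — point (1, -3).
Each listed point satisfies every original equation (direct substitution).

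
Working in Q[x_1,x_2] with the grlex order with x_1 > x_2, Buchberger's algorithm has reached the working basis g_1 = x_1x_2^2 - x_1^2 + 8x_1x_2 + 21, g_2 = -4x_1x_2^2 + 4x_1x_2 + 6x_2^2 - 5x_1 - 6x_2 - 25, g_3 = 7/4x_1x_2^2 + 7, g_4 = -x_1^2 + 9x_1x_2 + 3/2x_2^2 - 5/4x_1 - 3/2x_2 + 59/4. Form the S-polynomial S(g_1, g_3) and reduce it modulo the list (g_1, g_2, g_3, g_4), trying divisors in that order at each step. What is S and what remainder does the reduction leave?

S(g_1, g_3) = -x_1^2 + 8x_1x_2 + 17; remainder on division = -x_1x_2 - 3/2x_2^2 + 5/4x_1 + 3/2x_2 + 9/4.

lcm(LM(g_1), LM(g_3)) = x_1x_2^2.
S = (lcm/LT(g_1))·g_1 − (lcm/LT(g_3))·g_3 = -x_1^2 + 8x_1x_2 + 17.
Reduce S modulo (g_1, g_2, g_3, g_4) in that order:
  leading term x_1^2: subtract (1)·g_4 from -x_1^2 + 8x_1x_2 + 17 → -x_1x_2 - 3/2x_2^2 + 5/4x_1 + 3/2x_2 + 9/4
  leading term x_1x_2: no divisor's leading term divides it; move -x_1x_2 to the remainder.
  leading term x_2^2: no divisor's leading term divides it; move -3/2x_2^2 to the remainder.
  leading term x_1: no divisor's leading term divides it; move 5/4x_1 to the remainder.
  leading term x_2: no divisor's leading term divides it; move 3/2x_2 to the remainder.
  leading term 1: no divisor's leading term divides it; move 9/4 to the remainder.
The remainder -x_1x_2 - 3/2x_2^2 + 5/4x_1 + 3/2x_2 + 9/4 is nonzero, so it would be added as the next basis element.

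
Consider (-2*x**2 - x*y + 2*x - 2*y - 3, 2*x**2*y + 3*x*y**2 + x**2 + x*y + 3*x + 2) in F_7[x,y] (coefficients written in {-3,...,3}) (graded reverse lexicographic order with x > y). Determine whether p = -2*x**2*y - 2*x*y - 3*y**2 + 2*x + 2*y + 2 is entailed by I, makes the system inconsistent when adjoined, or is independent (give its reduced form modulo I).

-2*x**2*y - 2*x*y - 3*y**2 + 2*x + 2*y + 2 lies in I (it reduces to 0).

First compute the reduced Gröbner basis of I by Buchberger's algorithm.
f_1 = -2*x**2 - x*y + 2*x - 2*y - 3, LT = x**2.
f_2 = 2*x**2*y + 3*x*y**2 + x**2 + x*y + 3*x + 2, LT = x**2*y.

S(f_1,f_2): lcm = x**2*y. S = -x*y**2 + 3*x**2 + 2*x*y + y**2 + 2*x - 2*y - 1.
  leading term x*y**2: no divisor's leading term divides it; move -x*y**2 to the remainder.
  leading term x**2: subtract (2)·f_1 from 3*x**2 + 2*x*y + y**2 + 2*x - 2*y - 1 → -3*x*y + y**2 - 2*x + 2*y - 2
  leading term x*y: no divisor's leading term divides it; move -3*x*y to the remainder.
  leading term y**2: no divisor's leading term divides it; move y**2 to the remainder.
  leading term x: no divisor's leading term divides it; move -2*x to the remainder.
  leading term y: no divisor's leading term divides it; move 2*y to the remainder.
  leading term 1: no divisor's leading term divides it; move -2 to the remainder.
  remainder -x*y**2 - 3*x*y + y**2 - 2*x + 2*y - 2 ≠ 0; add h_3 = -x*y**2 - 3*x*y + y**2 - 2*x + 2*y - 2 to the basis.

S(f_1,h_3): lcm = x**2*y**2. S = -3*x*y**3 - 3*x**2*y + y**3 - 2*x**2 + 2*x*y - 2*y**2 - 2*x.
  leading term x*y**3: subtract (3*y)·h_3 from -3*x*y**3 - 3*x**2*y + y**3 - 2*x**2 + 2*x*y - 2*y**2 - 2*x → -3*x**2*y + 2*x*y**2 - 2*y**3 - 2*x**2 + x*y - y**2 - 2*x - y
  leading term x**2*y: subtract (-2*y)·f_1 from -3*x**2*y + 2*x*y**2 - 2*y**3 - 2*x**2 + x*y - y**2 - 2*x - y → -2*y**3 - 2*x**2 - 2*x*y + 2*y**2 - 2*x
  leading term y**3: no divisor's leading term divides it; move -2*y**3 to the remainder.
  leading term x**2: subtract (1)·f_1 from -2*x**2 - 2*x*y + 2*y**2 - 2*x → -x*y + 2*y**2 + 3*x + 2*y + 3
  leading term x*y: no divisor's leading term divides it; move -x*y to the remainder.
  leading term y**2: no divisor's leading term divides it; move 2*y**2 to the remainder.
  leading term x: no divisor's leading term divides it; move 3*x to the remainder.
  leading term y: no divisor's leading term divides it; move 2*y to the remainder.
  leading term 1: no divisor's leading term divides it; move 3 to the remainder.
  remainder -2*y**3 - x*y + 2*y**2 + 3*x + 2*y + 3 ≠ 0; add h_4 = -2*y**3 - x*y + 2*y**2 + 3*x + 2*y + 3 to the basis.

The other S-polynomials (S(f_2,h_3), S(f_1,h_4), S(f_2,h_4), S(h_3,h_4)) all reduce to 0 modulo the current basis, so we have a Gröbner basis.
Inter-reduce: drop elements whose leading term is divisible by another's, tail-reduce, and make monic.
Reduced Gröbner basis: {x*y**2 + 3*x*y - y**2 + 2*x - 2*y + 2, y**3 - 3*x*y - y**2 + 2*x - y + 2, x**2 - 3*x*y - x + y - 2}.
Label its elements g_1 = x*y**2 + 3*x*y - y**2 + 2*x - 2*y + 2, g_2 = y**3 - 3*x*y - y**2 + 2*x - y + 2, g_3 = x**2 - 3*x*y - x + y - 2.

Reduce p = -2*x**2*y - 2*x*y - 3*y**2 + 2*x + 2*y + 2 modulo G:
  leading term x**2*y: subtract (-2*y)·g_3 from -2*x**2*y - 2*x*y - 3*y**2 + 2*x + 2*y + 2 → x*y**2 + 3*x*y - y**2 + 2*x - 2*y + 2
  leading term x*y**2: subtract (1)·g_1 from x*y**2 + 3*x*y - y**2 + 2*x - 2*y + 2 → 0
  normal form = 0.
Since the normal form is 0, p ∈ I.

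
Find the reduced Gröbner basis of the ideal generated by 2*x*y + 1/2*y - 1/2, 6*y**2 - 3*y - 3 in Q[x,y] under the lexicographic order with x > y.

This is the nonlinear analogue of row-reducing a linear system.

f_1 = 2*x*y + 1/2*y - 1/2, LT = x*y.
f_2 = 6*y**2 - 3*y - 3, LT = y**2.

S(f_1,f_2): lcm = x*y**2. S = 1/2*x*y + 1/2*x + 1/4*y**2 - 1/4*y.
  reduce S modulo (f_1, f_2):
  remainder 1/2*x - 1/4*y + 1/4 ≠ 0; add g_3 = 1/2*x - 1/4*y + 1/4 to the basis.

The other S-polynomials (S(f_1,g_3), S(f_2,g_3)) all reduce to 0 modulo the current basis, so we have a Gröbner basis.
Inter-reduce: drop elements whose leading term is divisible by another's, tail-reduce, and make monic.

G = {x - 1/2*y + 1/2, y**2 - 1/2*y - 1/2}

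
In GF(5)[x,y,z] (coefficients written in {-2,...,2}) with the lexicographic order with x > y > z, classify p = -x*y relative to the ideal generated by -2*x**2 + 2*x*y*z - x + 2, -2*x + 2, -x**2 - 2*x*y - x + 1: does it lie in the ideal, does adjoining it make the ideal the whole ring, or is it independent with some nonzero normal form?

First compute the reduced Gröbner basis of I by Buchberger's algorithm.
f_1 = -2*x**2 + 2*x*y*z - x + 2, LT = x**2.
f_2 = -2*x + 2, LT = x.
f_3 = -x**2 - 2*x*y - x + 1, LT = x**2.

S(f_1,f_2): lcm = x**2. S = -x*y*z - x - 1.
  reduce S modulo (f_1, f_2, f_3):
  remainder -y*z - 2 ≠ 0; add h_4 = -y*z - 2 to the basis.

S(f_1,f_3): lcm = x**2. S = -x*y*z - 2*x*y + 2*x.
  reduce S modulo (f_1, f_2, f_3, h_4):
  remainder -2*y - 1 ≠ 0; add h_5 = -2*y - 1 to the basis.

S(h_4,h_5): lcm = y*z. S = 2*z + 2.
  reduce S modulo (f_1, f_2, f_3, h_4, h_5):
  remainder 2*z + 2 ≠ 0; add h_6 = 2*z + 2 to the basis.

The other S-polynomials (S(f_2,f_3), S(f_1,h_4), S(f_2,h_4), S(f_3,h_4), S(f_1,h_5), S(f_2,h_5), S(f_3,h_5), S(f_1,h_6), S(f_2,h_6), S(f_3,h_6), S(h_4,h_6), S(h_5,h_6)) all reduce to 0 modulo the current basis, so we have a Gröbner basis.
Inter-reduce: drop elements whose leading term is divisible by another's, tail-reduce, and make monic.
Reduced Gröbner basis: {x - 1, y - 2, z + 1}.
Label its elements g_1 = x - 1, g_2 = y - 2, g_3 = z + 1.

Reduce p = -x*y modulo G:
  leading term x*y: subtract (-y)·g_1 from -x*y → -y
  leading term y: subtract (-1)·g_2 from -y → -2
  leading term 1: no divisor's leading term divides it; move -2 to the remainder.
  normal form = -2.
The normal form is nonzero, so p ∉ I. Since p minus its normal form lies in I, I + (p) = I + (r) where r = -2; decide whether this ideal is the whole ring.
Here r = -2 is a nonzero constant, hence a unit: 1 ∈ I + (p), the Gröbner basis of I + (p) is {1}, and the enlarged system has no common solution — adjoining p is inconsistent.

Adjoining -x*y makes the ideal the whole ring: the system is inconsistent.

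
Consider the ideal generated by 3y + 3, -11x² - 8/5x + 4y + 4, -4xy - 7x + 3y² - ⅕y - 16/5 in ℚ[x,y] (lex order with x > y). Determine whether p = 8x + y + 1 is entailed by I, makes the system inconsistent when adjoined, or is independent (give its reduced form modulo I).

8x + y + 1 lies in I (it reduces to 0).

First compute the reduced Gröbner basis of I by Buchberger's algorithm.
f_1 = 3y + 3, LT = y.
f_2 = -11x² - 8/5x + 4y + 4, LT = x².
f_3 = -4xy - 7x + 3y² - ⅕y - 16/5, LT = xy.

S(f_1,f_3): lcm = xy. S = -¾x + ¾y² - 1/20y - ⅘.
  reduce S modulo (f_1, f_2, f_3):
  remainder -¾x ≠ 0; add h_4 = -¾x to the basis.

The other S-polynomials (S(f_1,f_2), S(f_2,f_3), S(f_1,h_4), S(f_2,h_4), S(f_3,h_4)) all reduce to 0 modulo the current basis, so we have a Gröbner basis.
Inter-reduce: drop elements whose leading term is divisible by another's, tail-reduce, and make monic.
Reduced Gröbner basis: {x, y + 1}.
Label its elements g_1 = x, g_2 = y + 1.

Reduce p = 8x + y + 1 modulo G:
  leading term x: subtract (8)·g_1 from 8x + y + 1 → y + 1
  leading term y: subtract (1)·g_2 from y + 1 → 0
  normal form = 0.
Since the normal form is 0, p ∈ I.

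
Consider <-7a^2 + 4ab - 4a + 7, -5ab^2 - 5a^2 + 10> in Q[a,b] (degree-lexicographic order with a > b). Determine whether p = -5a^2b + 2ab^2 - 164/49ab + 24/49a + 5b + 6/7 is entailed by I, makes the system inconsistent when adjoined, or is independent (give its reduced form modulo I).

-5a^2b + 2ab^2 - 164/49ab + 24/49a + 5b + 6/7 lies in I (it reduces to 0).

First compute the reduced Gröbner basis of I by Buchberger's algorithm.
f_1 = -7a^2 + 4ab - 4a + 7, LT = a^2.
f_2 = -5ab^2 - 5a^2 + 10, LT = ab^2.

S(f_1,f_2): lcm = a^2b^2. S = -4/7ab^3 - a^3 + 4/7ab^2 - b^2 + 2a.
  leading term ab^3: subtract (4/35b)·f_2 from -4/7ab^3 - a^3 + 4/7ab^2 - b^2 + 2a → -a^3 + 4/7a^2b + 4/7ab^2 - b^2 + 2a - 8/7b
  leading term a^3: subtract (1/7a)·f_1 from -a^3 + 4/7a^2b + 4/7ab^2 - b^2 + 2a - 8/7b → 4/7ab^2 + 4/7a^2 - b^2 + a - 8/7b
  leading term ab^2: subtract (-4/35)·f_2 from 4/7ab^2 + 4/7a^2 - b^2 + a - 8/7b → -b^2 + a - 8/7b + 8/7
  leading term b^2: no divisor's leading term divides it; move -b^2 to the remainder.
  leading term a: no divisor's leading term divides it; move a to the remainder.
  leading term b: no divisor's leading term divides it; move -8/7b to the remainder.
  leading term 1: no divisor's leading term divides it; move 8/7 to the remainder.
  remainder -b^2 + a - 8/7b + 8/7 ≠ 0; add h_3 = -b^2 + a - 8/7b + 8/7 to the basis.

S(f_1,h_3): leading monomials are coprime, so the S-polynomial reduces to 0 (Buchberger's first criterion).
S(f_2,h_3): lcm = ab^2. S = 2a^2 - 8/7ab + 8/7a - 2.
  leading term a^2: subtract (-2/7)·f_1 from 2a^2 - 8/7ab + 8/7a - 2 → 0
  remainder 0.

Every S-polynomial of the final basis reduces to 0, so we have a Gröbner basis.
Inter-reduce: drop elements whose leading term is divisible by another's, tail-reduce, and make monic.
Reduced Gröbner basis: {a^2 - 4/7ab + 4/7a - 1, b^2 - a + 8/7b - 8/7}.
Label its elements g_1 = a^2 - 4/7ab + 4/7a - 1, g_2 = b^2 - a + 8/7b - 8/7.

Reduce p = -5a^2b + 2ab^2 - 164/49ab + 24/49a + 5b + 6/7 modulo G:
  leading term a^2b: subtract (-5b)·g_1 from -5a^2b + 2ab^2 - 164/49ab + 24/49a + 5b + 6/7 → -6/7ab^2 - 24/49ab + 24/49a + 6/7
  leading term ab^2: subtract (-6/7a)·g_2 from -6/7ab^2 - 24/49ab + 24/49a + 6/7 → -6/7a^2 + 24/49ab - 24/49a + 6/7
  leading term a^2: subtract (-6/7)·g_1 from -6/7a^2 + 24/49ab - 24/49a + 6/7 → 0
  normal form = 0.
Since the normal form is 0, p ∈ I.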